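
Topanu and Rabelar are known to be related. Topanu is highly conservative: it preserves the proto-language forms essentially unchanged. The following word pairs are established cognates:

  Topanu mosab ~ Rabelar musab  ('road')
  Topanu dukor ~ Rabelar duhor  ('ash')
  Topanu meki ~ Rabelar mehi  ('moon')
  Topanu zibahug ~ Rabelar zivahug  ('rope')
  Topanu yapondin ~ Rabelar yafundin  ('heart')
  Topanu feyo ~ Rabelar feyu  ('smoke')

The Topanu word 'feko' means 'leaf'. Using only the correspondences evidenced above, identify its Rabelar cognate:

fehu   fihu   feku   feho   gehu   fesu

fehu

dukor ~ duhor — Topanu k corresponds to Rabelar h between vowels (before a back vowel).
feyo ~ feyu — Topanu o corresponds to Rabelar u word-finally.
Applying these to Topanu 'feko':
  feko → feho   (k→h between vowels (before a back vowel))
  feho → fehu   (o→u word-finally)
So the Rabelar cognate is 'fehu'.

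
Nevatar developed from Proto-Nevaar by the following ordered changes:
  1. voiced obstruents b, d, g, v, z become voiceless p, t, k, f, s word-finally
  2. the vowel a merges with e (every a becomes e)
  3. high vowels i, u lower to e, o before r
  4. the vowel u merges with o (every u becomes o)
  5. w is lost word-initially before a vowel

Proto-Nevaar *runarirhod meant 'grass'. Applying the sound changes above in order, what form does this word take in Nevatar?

ronererhot

Nevatar: start from *runarirhod.
  rule 1 (final devoicing): runarirhod → runarirhot
  rule 2 (vowel merger): runarirhot → runerirhot
  rule 3 (pre-rhotic lowering): runerirhot → runererhot
  rule 4 (vowel merger): runererhot → ronererhot
  rule 5: no change — ronererhot
  ⇒ Nevatar ronererhot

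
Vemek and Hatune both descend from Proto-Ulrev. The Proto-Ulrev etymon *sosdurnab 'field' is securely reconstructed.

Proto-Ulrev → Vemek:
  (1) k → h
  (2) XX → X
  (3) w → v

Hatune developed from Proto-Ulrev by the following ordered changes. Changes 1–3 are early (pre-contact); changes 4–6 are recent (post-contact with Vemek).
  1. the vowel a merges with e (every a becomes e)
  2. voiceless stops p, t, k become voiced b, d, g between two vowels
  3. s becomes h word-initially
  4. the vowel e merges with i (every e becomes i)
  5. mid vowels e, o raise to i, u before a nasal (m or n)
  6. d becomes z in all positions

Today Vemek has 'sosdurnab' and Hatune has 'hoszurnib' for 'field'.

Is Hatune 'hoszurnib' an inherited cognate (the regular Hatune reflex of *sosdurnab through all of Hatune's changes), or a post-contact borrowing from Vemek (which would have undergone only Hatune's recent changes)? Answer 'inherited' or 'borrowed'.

inherited

If inherited, *sosdurnab would pass through all of Hatune's changes:
Hatune: start from *sosdurnab.
  rule 1 (vowel merger): sosdurnab → sosdurneb
  rule 2: no change — sosdurneb
  rule 3 (debuccalisation): sosdurneb → hosdurneb
  rule 4 (vowel merger): hosdurneb → hosdurnib
  rule 5: no change — hosdurnib
  rule 6 (unconditioned shift): hosdurnib → hoszurnib
  ⇒ Hatune hoszurnib
If borrowed from Vemek 'sosdurnab' after the early changes, it would undergo only the recent ones:
  rule 4 (vowel merger): no change (sosdurnab)
  rule 5 (pre-nasal raising): no change (sosdurnab)
  rule 6 (unconditioned shift): sosdurnab → soszurnab
  ⇒ as a loan: soszurnab
Hatune 'hoszurnib' matches the inherited outcome exactly, so it is an inherited cognate, not a loan.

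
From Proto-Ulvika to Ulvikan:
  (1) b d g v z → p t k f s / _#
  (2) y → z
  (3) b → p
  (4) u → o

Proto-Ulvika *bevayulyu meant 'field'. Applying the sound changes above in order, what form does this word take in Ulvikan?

pevazolzo

Ulvikan: *bevayulyu
  bevayulyu (rule 1 does not apply)
  bevayulyu → bevazulzu   [unconditioned shift]
  bevazulzu → pevazulzu   [unconditioned shift]
  pevazulzu → pevazolzo   [vowel merger]
  giving Ulvikan pevazolzo.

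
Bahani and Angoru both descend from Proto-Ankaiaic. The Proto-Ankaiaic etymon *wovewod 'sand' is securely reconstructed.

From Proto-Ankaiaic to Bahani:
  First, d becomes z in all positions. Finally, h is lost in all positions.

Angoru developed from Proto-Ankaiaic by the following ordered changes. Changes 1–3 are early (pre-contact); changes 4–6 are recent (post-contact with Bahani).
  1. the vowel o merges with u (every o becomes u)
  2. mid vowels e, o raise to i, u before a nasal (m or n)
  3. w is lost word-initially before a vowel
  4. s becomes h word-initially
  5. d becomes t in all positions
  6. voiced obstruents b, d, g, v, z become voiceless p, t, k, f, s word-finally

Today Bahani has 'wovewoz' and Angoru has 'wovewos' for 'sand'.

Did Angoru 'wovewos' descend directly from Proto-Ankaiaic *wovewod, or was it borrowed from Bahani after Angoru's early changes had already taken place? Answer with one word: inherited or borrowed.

If inherited, *wovewod would pass through all of Angoru's changes:
Angoru: *wovewod
  wovewod → wuvewud   [vowel merger]
  wuvewud (rule 2 does not apply)
  wuvewud → uvewud   [glide loss]
  uvewud (rule 4 does not apply)
  uvewud → uvewut   [unconditioned shift]
  uvewut (rule 6 does not apply)
  giving Angoru uvewut.
If borrowed from Bahani 'wovewoz' after the early changes, it would undergo only the recent ones:
  rule 4 (debuccalisation): no change (wovewoz)
  rule 5 (unconditioned shift): no change (wovewoz)
  rule 6 (final devoicing): wovewoz → wovewos
  ⇒ as a loan: wovewos
Angoru 'wovewos' matches the loan outcome 'wovewos', not the inherited 'uvewut' — it skipped the early Angoru changes, so it was borrowed from Bahani.

borrowed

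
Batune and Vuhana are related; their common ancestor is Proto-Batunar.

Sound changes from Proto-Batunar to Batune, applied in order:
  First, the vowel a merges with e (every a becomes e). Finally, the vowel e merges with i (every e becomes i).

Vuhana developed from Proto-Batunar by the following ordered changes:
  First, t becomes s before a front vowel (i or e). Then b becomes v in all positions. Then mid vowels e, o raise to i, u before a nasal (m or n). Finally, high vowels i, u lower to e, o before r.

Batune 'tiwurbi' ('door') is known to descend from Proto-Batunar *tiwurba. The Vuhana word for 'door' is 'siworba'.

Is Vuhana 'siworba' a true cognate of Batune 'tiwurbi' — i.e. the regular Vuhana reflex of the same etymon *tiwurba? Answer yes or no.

no

Derive the expected Vuhana reflex of *tiwurba:
Vuhana: *tiwurba > siwurba > siwurva > siworva  (by palatalisation, unconditioned shift, pre-rhotic lowering)
The regular Vuhana reflex would be 'siworva', but the attested form is 'siworba'. The correspondence is irregular, so they are not cognates (the Vuhana form has a different source).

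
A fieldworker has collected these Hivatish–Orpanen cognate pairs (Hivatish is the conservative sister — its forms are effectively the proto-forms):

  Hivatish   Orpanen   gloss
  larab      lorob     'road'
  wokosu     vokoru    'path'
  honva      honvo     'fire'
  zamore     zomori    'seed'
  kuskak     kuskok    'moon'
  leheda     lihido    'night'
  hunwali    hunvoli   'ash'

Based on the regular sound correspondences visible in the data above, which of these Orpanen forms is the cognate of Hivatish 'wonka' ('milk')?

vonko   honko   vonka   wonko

wokosu ~ vokoru — Hivatish w corresponds to Orpanen v word-initially before a back vowel.
honva ~ honvo, leheda ~ lihido — Hivatish a corresponds to Orpanen o word-finally.
Applying these to Hivatish 'wonka':
  wonka → vonka   (w→v word-initially before a back vowel)
  vonka → vonko   (a→o word-finally)
So the Orpanen cognate is 'vonko'.

vonko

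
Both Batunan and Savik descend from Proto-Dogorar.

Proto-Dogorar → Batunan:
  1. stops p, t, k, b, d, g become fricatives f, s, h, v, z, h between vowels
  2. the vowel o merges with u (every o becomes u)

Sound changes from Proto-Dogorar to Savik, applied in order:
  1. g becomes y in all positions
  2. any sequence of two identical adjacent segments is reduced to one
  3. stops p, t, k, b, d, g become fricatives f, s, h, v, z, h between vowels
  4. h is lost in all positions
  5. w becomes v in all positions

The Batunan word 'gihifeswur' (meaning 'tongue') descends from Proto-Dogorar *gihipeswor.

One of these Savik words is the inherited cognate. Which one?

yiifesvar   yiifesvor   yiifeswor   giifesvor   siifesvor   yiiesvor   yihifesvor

yiifesvor

Savik: *gihipeswor
  gihipeswor → yihipeswor   [unconditioned shift]
  yihipeswor (rule 2 does not apply)
  yihipeswor → yihifeswor   [intervocalic lenition]
  yihifeswor → yiifeswor   [h-loss]
  yiifeswor → yiifesvor   [unconditioned shift]
  giving Savik yiifesvor.
Among the options, 'yiifesvor' alone shows every Savik change applied in order.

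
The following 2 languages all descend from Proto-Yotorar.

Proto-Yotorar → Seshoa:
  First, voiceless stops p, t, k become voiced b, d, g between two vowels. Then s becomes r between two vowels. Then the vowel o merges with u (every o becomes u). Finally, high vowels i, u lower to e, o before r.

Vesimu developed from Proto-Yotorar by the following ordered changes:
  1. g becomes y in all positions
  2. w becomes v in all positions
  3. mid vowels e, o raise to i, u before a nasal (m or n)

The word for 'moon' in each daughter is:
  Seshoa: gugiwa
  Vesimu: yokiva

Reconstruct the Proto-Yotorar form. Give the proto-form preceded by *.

*gokiwa

Position 5: Seshoa has w, Vesimu has v. Seshoa preserves w here (none of its changes turn any other segment into w), so the proto-segment is *w.
Position 1: Seshoa has g, Vesimu has y. Taking the neighbouring segments as reconstructed: Seshoa g can only go back to *g; Vesimu y could go back to *g or *y — the one source consistent with every daughter is *g.
Position 3: Seshoa has g, Vesimu has k. Vesimu preserves k here (none of its changes turn any other segment into k), so the proto-segment is *k.
Continuing position by position gives *gokiwa; check it forward:
Seshoa: start from *gokiwa.
  rule 1 (intervocalic voicing): gokiwa → gogiwa
  rule 2: no change — gogiwa
  rule 3 (vowel merger): gogiwa → gugiwa
  rule 4: no change — gugiwa
  ⇒ Seshoa gugiwa
Vesimu: *gokiwa
  gokiwa → yokiwa   [unconditioned shift]
  yokiwa → yokiva   [unconditioned shift]
  yokiva (rule 3 does not apply)
  giving Vesimu yokiva.
No other proto-form is consistent with every reflex, so the reconstruction is *gokiwa.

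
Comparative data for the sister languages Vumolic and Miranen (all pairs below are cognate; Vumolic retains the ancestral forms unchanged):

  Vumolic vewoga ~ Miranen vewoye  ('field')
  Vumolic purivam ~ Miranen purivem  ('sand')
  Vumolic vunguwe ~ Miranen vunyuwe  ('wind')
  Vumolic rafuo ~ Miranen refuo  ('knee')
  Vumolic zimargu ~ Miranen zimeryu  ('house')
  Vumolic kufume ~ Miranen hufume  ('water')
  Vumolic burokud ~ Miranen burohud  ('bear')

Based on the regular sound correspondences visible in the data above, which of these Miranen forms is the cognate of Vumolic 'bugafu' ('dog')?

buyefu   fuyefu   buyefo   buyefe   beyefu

buyefu

vewoga ~ vewoye — Vumolic g corresponds to Miranen y between vowels (before a back vowel).
rafuo ~ refuo — Vumolic a corresponds to Miranen e after a consonant, before a labial obstruent.
Applying these to Vumolic 'bugafu':
  bugafu → buyafu   (g→y between vowels (before a back vowel))
  buyafu → buyefu   (a→e after a consonant, before a labial obstruent)
So the Miranen cognate is 'buyefu'.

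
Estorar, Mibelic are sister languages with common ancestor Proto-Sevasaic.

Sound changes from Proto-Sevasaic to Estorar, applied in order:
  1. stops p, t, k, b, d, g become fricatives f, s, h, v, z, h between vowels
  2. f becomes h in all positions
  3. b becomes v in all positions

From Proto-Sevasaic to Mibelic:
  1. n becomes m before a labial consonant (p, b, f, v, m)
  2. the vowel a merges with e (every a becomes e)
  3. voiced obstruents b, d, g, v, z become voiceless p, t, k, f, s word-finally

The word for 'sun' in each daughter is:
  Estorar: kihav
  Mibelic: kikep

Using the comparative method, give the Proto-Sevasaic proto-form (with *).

*kikab

Position 5: Estorar has v, Mibelic has p. Taking the neighbouring segments as reconstructed: Estorar v could go back to *b or *v; Mibelic p could go back to *p or *b — the one source consistent with every daughter is *b.
Position 3: Estorar has h, Mibelic has k. Taking the neighbouring segments as reconstructed: Estorar h could go back to *p or *k or *g or *f or *h; Mibelic k can only go back to *k — the one source consistent with every daughter is *k.
Position 4: Estorar has a, Mibelic has e. Estorar preserves a here (none of its changes turn any other segment into a), so the proto-segment is *a.
The remaining positions agree across the daughters. Check the candidate against every language:
Estorar: *kikab > kihab > kihav  (by intervocalic lenition, unconditioned shift)
Mibelic: *kikab
  kikab (rule 1 does not apply)
  kikab → kikeb   [vowel merger]
  kikeb → kikep   [final devoicing]
  giving Mibelic kikep.
*kikab is the unique common source.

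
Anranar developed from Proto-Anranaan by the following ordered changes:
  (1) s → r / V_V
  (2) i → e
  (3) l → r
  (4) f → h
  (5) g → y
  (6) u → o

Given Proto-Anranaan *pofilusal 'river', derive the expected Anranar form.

poherorar

Anranar: *pofilusal
  pofilusal → pofilural   [rhotacism]
  pofilural → pofelural   [vowel merger]
  pofelural → poferurar   [unconditioned shift]
  poferurar → poherurar   [unconditioned shift]
  poherurar (rule 5 does not apply)
  poherurar → poherorar   [vowel merger]
  giving Anranar poherorar.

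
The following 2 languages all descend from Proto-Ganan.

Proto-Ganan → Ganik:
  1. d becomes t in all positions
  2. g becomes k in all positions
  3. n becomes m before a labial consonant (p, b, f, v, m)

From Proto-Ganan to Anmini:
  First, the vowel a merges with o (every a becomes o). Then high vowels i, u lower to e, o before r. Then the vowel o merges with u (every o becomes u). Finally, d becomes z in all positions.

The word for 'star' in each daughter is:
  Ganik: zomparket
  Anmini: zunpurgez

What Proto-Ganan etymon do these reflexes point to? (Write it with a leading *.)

*zonparged

Position 9: Ganik has t, Anmini has z. Taking the neighbouring segments as reconstructed: Ganik t could go back to *t or *d; Anmini z could go back to *d or *z — the one source consistent with every daughter is *d.
Position 5: Ganik has a, Anmini has u. Ganik preserves a here (none of its changes turn any other segment into a), so the proto-segment is *a.
Position 2: Ganik has o, Anmini has u. Ganik preserves o here (none of its changes turn any other segment into o), so the proto-segment is *o.
Verify the candidate proto-form against each daughter:
Ganik: *zonparged
  zonparged → zonparget   [unconditioned shift]
  zonparget → zonparket   [unconditioned shift]
  zonparket → zomparket   [nasal place assimilation]
  giving Ganik zomparket.
Anmini: start from *zonparged.
  rule 1 (vowel merger): zonparged → zonporged
  rule 2: no change — zonporged
  rule 3 (vowel merger): zonporged → zunpurged
  rule 4 (unconditioned shift): zunpurged → zunpurgez
  ⇒ Anmini zunpurgez
No other proto-form is consistent with every reflex, so the reconstruction is *zonparged.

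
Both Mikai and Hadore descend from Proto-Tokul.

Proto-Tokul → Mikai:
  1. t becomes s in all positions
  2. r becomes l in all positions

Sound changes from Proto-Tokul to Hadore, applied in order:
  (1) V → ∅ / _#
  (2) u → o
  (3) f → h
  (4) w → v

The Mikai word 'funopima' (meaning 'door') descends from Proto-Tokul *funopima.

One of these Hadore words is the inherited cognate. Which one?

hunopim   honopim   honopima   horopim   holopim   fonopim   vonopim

honopim

Hadore: *funopima
  funopima → funopim   [apocope]
  funopim → fonopim   [vowel merger]
  fonopim → honopim   [unconditioned shift]
  honopim (rule 4 does not apply)
  giving Hadore honopim.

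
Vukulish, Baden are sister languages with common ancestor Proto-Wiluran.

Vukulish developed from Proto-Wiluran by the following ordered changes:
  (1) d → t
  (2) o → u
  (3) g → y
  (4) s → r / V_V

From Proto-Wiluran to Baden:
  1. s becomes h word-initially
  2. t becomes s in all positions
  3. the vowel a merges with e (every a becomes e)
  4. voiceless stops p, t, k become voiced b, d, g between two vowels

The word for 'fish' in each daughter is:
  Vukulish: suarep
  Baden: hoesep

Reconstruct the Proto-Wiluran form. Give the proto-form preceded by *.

*soasep

Position 3: Vukulish has a, Baden has e. Vukulish preserves a here (none of its changes turn any other segment into a), so the proto-segment is *a.
Position 4: Vukulish has r, Baden has s. Taking the neighbouring segments as reconstructed: Vukulish r could go back to *s or *r; Baden s could go back to *t or *s — the one source consistent with every daughter is *s.
Position 2: Vukulish has u, Baden has o. Baden preserves o here (none of its changes turn any other segment into o), so the proto-segment is *o.
Continuing position by position gives *soasep; check it forward:
Vukulish: start from *soasep.
  rule 1: no change — soasep
  rule 2 (vowel merger): soasep → suasep
  rule 3: no change — suasep
  rule 4 (rhotacism): suasep → suarep
  ⇒ Vukulish suarep
Baden: start from *soasep.
  rule 1 (debuccalisation): soasep → hoasep
  rule 2: no change — hoasep
  rule 3 (vowel merger): hoasep → hoesep
  rule 4: no change — hoesep
  ⇒ Baden hoesep
*soasep is the unique common source.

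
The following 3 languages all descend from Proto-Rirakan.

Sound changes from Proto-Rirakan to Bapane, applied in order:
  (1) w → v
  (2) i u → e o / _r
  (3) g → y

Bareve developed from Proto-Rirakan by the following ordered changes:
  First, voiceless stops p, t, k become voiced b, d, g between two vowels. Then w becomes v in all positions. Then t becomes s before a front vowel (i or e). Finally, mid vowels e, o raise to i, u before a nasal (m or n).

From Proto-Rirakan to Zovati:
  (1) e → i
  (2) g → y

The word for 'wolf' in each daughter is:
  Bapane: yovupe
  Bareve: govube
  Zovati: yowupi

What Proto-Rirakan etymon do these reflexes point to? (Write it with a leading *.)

Position 1: Bapane has y, Bareve has g, Zovati has y. Taking the neighbouring segments as reconstructed: Bapane y could go back to *g or *y; Bareve g can only go back to *g; Zovati y could go back to *g or *y — the one source consistent with every daughter is *g.
Position 3: Bapane has v, Bareve has v, Zovati has w. Zovati preserves w here (none of its changes turn any other segment into w), so the proto-segment is *w.
This points to *gowupe. Verify forward in each daughter:
Bapane: start from *gowupe.
  rule 1 (unconditioned shift): gowupe → govupe
  rule 2: no change — govupe
  rule 3 (unconditioned shift): govupe → yovupe
  ⇒ Bapane yovupe
Bareve: *gowupe > gowube > govube  (by intervocalic voicing, unconditioned shift)
Zovati: *gowupe
  gowupe → gowupi   [vowel merger]
  gowupi → yowupi   [unconditioned shift]
  giving Zovati yowupi.
No other proto-form is consistent with every reflex, so the reconstruction is *gowupe.

*gowupe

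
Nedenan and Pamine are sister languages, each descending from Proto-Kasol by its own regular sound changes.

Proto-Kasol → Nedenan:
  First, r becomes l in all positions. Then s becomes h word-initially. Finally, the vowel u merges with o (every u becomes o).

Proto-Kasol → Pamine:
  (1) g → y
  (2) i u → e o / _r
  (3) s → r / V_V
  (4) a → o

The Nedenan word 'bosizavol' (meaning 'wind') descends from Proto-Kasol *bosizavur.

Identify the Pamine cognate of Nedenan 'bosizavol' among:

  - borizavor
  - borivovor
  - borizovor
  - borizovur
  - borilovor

borizovor

Pamine: *bosizavur > bosizavor > borizavor > borizovor  (by pre-rhotic lowering, rhotacism, vowel merger)
The other candidates each miss or misapply at least one Pamine change.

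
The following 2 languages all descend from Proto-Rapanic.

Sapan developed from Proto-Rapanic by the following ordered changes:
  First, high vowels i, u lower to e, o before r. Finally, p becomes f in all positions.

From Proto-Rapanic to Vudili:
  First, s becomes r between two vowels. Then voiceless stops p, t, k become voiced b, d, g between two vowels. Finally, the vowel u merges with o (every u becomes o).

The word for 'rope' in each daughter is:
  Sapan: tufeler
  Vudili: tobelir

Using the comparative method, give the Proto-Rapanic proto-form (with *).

Position 2: Sapan has u, Vudili has o. Sapan preserves u here (none of its changes turn any other segment into u), so the proto-segment is *u.
Position 6: Sapan has e, Vudili has i. Vudili preserves i here (none of its changes turn any other segment into i), so the proto-segment is *i.
Position 3: Sapan has f, Vudili has b. Taking the neighbouring segments as reconstructed: Sapan f could go back to *p or *f; Vudili b could go back to *p or *b — the one source consistent with every daughter is *p.
This points to *tupelir. Verify forward in each daughter:
Sapan: *tupelir
  tupelir → tupeler   [pre-rhotic lowering]
  tupeler → tufeler   [unconditioned shift]
  giving Sapan tufeler.
Vudili: *tupelir > tubelir > tobelir  (by intervocalic voicing, vowel merger)
Only *tupelir yields all of Sapan tufeler, Vudili tobelir.

*tupelir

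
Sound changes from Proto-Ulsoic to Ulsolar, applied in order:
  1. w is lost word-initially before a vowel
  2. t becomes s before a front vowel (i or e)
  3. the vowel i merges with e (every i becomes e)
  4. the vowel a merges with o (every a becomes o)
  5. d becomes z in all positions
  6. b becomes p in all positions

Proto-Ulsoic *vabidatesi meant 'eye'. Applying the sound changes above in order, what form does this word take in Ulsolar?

Ulsolar: start from *vabidatesi.
  rule 1: no change — vabidatesi
  rule 2 (palatalisation): vabidatesi → vabidasesi
  rule 3 (vowel merger): vabidasesi → vabedasese
  rule 4 (vowel merger): vabedasese → vobedosese
  rule 5 (unconditioned shift): vobedosese → vobezosese
  rule 6 (unconditioned shift): vobezosese → vopezosese
  ⇒ Ulsolar vopezosese

vopezosese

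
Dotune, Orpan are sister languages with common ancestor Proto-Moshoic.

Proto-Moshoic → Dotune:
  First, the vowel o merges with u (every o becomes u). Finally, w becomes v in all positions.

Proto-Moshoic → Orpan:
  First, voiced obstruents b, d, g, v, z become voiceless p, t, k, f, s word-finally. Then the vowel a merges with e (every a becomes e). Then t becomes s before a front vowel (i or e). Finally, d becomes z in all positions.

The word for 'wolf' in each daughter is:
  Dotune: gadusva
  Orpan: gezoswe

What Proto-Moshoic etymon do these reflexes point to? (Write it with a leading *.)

Position 2: Dotune has a, Orpan has e. Dotune preserves a here (none of its changes turn any other segment into a), so the proto-segment is *a.
Position 6: Dotune has v, Orpan has w. Orpan preserves w here (none of its changes turn any other segment into w), so the proto-segment is *w.
Verify the candidate proto-form against each daughter:
Dotune: *gadoswa
  gadoswa → gaduswa   [vowel merger]
  gaduswa → gadusva   [unconditioned shift]
  giving Dotune gadusva.
Orpan: *gadoswa > gedoswe > gezoswe  (by vowel merger, unconditioned shift)
No other proto-form is consistent with every reflex, so the reconstruction is *gadoswa.

*gadoswa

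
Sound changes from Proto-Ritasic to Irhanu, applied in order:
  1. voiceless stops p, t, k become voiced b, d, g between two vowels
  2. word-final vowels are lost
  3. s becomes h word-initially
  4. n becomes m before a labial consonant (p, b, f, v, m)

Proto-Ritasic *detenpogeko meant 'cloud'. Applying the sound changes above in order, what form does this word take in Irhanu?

Irhanu: *detenpogeko
  detenpogeko → dedenpogego   [intervocalic voicing]
  dedenpogego → dedenpogeg   [apocope]
  dedenpogeg (rule 3 does not apply)
  dedenpogeg → dedempogeg   [nasal place assimilation]
  giving Irhanu dedempogeg.

dedempogeg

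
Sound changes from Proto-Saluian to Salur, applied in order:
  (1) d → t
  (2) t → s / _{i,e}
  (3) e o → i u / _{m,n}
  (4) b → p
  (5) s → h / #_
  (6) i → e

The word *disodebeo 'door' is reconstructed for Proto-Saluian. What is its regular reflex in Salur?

hesosepeo

Salur: *disodebeo
  disodebeo → tisotebeo   [unconditioned shift]
  tisotebeo → sisosebeo   [palatalisation]
  sisosebeo (rule 3 does not apply)
  sisosebeo → sisosepeo   [unconditioned shift]
  sisosepeo → hisosepeo   [debuccalisation]
  hisosepeo → hesosepeo   [vowel merger]
  giving Salur hesosepeo.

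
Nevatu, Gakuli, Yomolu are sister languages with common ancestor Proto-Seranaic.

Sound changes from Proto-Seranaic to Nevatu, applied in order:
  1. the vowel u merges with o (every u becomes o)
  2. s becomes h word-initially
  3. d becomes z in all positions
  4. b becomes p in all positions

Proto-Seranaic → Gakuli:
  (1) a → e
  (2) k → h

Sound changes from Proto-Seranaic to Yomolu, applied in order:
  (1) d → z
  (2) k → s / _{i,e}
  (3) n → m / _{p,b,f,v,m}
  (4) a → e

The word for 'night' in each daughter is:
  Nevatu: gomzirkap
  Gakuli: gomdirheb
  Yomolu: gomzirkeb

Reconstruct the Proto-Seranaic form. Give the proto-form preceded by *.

Position 4: Nevatu has z, Gakuli has d, Yomolu has z. Gakuli preserves d here (none of its changes turn any other segment into d), so the proto-segment is *d.
Position 7: Nevatu has k, Gakuli has h, Yomolu has k. Nevatu preserves k here (none of its changes turn any other segment into k), so the proto-segment is *k.
Verify the candidate proto-form against each daughter:
Nevatu: *gomdirkab > gomzirkab > gomzirkap  (by unconditioned shift, unconditioned shift)
Gakuli: start from *gomdirkab.
  rule 1 (vowel merger): gomdirkab → gomdirkeb
  rule 2 (unconditioned shift): gomdirkeb → gomdirheb
  ⇒ Gakuli gomdirheb
Yomolu: *gomdirkab > gomzirkab > gomzirkeb  (by unconditioned shift, vowel merger)
No other proto-form is consistent with every reflex, so the reconstruction is *gomdirkab.

*gomdirkab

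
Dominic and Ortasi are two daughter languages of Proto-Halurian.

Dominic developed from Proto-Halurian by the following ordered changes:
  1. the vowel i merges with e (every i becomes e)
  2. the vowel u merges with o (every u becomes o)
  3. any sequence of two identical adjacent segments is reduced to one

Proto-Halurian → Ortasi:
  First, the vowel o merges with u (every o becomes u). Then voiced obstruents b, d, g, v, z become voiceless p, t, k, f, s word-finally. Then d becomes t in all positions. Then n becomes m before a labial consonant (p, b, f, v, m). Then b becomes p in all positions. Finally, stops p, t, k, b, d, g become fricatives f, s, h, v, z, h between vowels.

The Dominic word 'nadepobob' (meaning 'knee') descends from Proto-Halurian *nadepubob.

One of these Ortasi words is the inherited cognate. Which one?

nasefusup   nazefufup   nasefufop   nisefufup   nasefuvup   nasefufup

Ortasi: start from *nadepubob.
  rule 1 (vowel merger): nadepubob → nadepubub
  rule 2 (final devoicing): nadepubub → nadepubup
  rule 3 (unconditioned shift): nadepubup → natepubup
  rule 4: no change — natepubup
  rule 5 (unconditioned shift): natepubup → natepupup
  rule 6 (intervocalic lenition): natepupup → nasefufup
  ⇒ Ortasi nasefufup

nasefufup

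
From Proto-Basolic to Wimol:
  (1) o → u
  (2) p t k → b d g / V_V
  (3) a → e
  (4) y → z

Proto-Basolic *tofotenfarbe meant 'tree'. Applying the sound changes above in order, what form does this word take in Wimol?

Wimol: *tofotenfarbe
  tofotenfarbe → tufutenfarbe   [vowel merger]
  tufutenfarbe → tufudenfarbe   [intervocalic voicing]
  tufudenfarbe → tufudenferbe   [vowel merger]
  tufudenferbe (rule 4 does not apply)
  giving Wimol tufudenferbe.

tufudenferbe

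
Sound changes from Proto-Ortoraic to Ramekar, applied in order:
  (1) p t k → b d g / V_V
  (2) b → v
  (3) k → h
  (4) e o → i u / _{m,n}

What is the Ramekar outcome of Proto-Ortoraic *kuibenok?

Ramekar: *kuibenok
  kuibenok (rule 1 does not apply)
  kuibenok → kuivenok   [unconditioned shift]
  kuivenok → huivenoh   [unconditioned shift]
  huivenoh → huivinoh   [pre-nasal raising]
  giving Ramekar huivinoh.

huivinoh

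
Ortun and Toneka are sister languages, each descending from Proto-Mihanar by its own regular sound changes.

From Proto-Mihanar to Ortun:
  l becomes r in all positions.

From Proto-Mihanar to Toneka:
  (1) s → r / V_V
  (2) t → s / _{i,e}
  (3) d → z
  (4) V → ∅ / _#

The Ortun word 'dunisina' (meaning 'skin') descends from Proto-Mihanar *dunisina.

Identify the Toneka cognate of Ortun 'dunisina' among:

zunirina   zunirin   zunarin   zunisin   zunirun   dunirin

Toneka: start from *dunisina.
  rule 1 (rhotacism): dunisina → dunirina
  rule 2: no change — dunirina
  rule 3 (unconditioned shift): dunirina → zunirina
  rule 4 (apocope): zunirina → zunirin
  ⇒ Toneka zunirin

zunirin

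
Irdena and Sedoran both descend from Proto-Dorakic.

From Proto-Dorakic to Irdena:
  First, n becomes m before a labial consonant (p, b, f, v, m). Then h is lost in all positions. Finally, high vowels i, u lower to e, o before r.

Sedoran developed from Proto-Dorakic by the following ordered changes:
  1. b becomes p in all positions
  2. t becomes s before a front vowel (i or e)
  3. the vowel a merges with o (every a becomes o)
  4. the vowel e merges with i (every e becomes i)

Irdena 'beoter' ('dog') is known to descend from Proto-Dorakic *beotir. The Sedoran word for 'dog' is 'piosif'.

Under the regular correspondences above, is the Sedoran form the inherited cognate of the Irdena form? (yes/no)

Derive the expected Sedoran reflex of *beotir:
Sedoran: start from *beotir.
  rule 1 (unconditioned shift): beotir → peotir
  rule 2 (palatalisation): peotir → peosir
  rule 3: no change — peosir
  rule 4 (vowel merger): peosir → piosir
  ⇒ Sedoran piosir
The regular Sedoran reflex would be 'piosir', but the attested form is 'piosif'. The correspondence is irregular, so they are not cognates (the Sedoran form has a different source).

no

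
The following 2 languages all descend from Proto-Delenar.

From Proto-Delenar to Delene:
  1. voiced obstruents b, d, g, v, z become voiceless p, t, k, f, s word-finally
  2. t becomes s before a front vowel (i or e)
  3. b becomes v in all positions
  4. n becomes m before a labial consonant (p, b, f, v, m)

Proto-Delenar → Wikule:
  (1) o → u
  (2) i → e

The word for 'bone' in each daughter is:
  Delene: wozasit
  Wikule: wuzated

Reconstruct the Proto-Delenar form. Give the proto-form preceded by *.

Position 2: Delene has o, Wikule has u. Delene preserves o here (none of its changes turn any other segment into o), so the proto-segment is *o.
Position 6: Delene has i, Wikule has e. Delene preserves i here (none of its changes turn any other segment into i), so the proto-segment is *i.
Continuing position by position gives *wozatid; check it forward:
Delene: *wozatid
  wozatid → wozatit   [final devoicing]
  wozatit → wozasit   [palatalisation]
  wozasit (rule 3 does not apply)
  wozasit (rule 4 does not apply)
  giving Delene wozasit.
Wikule: *wozatid > wuzatid > wuzated  (by vowel merger, vowel merger)
Only *wozatid yields all of Delene wozasit, Wikule wuzated.

*wozatid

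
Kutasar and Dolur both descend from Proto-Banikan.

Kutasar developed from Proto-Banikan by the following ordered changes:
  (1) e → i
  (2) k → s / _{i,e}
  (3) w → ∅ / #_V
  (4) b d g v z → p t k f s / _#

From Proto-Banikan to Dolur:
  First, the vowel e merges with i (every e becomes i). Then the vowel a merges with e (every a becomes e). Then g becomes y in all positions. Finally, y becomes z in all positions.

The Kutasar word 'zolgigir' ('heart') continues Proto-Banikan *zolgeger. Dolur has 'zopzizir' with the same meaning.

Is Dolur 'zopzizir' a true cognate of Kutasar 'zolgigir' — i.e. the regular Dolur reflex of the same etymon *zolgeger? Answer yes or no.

Derive the expected Dolur reflex of *zolgeger:
Dolur: *zolgeger
  zolgeger → zolgigir   [vowel merger]
  zolgigir (rule 2 does not apply)
  zolgigir → zolyiyir   [unconditioned shift]
  zolyiyir → zolzizir   [unconditioned shift]
  giving Dolur zolzizir.
The regular Dolur reflex would be 'zolzizir', but the attested form is 'zopzizir'. The correspondence is irregular, so they are not cognates (the Dolur form has a different source).

no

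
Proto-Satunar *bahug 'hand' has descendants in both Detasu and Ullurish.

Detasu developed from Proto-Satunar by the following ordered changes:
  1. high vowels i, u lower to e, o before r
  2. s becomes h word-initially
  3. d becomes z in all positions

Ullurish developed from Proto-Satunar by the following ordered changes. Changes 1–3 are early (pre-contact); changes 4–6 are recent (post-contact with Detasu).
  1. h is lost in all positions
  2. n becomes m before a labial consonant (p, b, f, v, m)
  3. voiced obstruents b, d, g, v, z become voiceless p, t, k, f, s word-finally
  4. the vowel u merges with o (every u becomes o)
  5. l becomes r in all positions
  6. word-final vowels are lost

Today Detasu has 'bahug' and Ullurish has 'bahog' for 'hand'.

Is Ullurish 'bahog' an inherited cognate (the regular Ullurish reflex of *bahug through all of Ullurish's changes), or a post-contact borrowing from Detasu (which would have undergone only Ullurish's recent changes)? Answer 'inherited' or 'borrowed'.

borrowed

If inherited, *bahug would pass through all of Ullurish's changes:
Ullurish: start from *bahug.
  rule 1 (h-loss): bahug → baug
  rule 2: no change — baug
  rule 3 (final devoicing): baug → bauk
  rule 4 (vowel merger): bauk → baok
  rule 5: no change — baok
  rule 6: no change — baok
  ⇒ Ullurish baok
If borrowed from Detasu 'bahug' after the early changes, it would undergo only the recent ones:
  rule 4 (vowel merger): bahug → bahog
  rule 5 (unconditioned shift): no change (bahog)
  rule 6 (apocope): no change (bahog)
  ⇒ as a loan: bahog
Ullurish 'bahog' matches the loan outcome 'bahog', not the inherited 'baok' — it skipped the early Ullurish changes, so it was borrowed from Detasu.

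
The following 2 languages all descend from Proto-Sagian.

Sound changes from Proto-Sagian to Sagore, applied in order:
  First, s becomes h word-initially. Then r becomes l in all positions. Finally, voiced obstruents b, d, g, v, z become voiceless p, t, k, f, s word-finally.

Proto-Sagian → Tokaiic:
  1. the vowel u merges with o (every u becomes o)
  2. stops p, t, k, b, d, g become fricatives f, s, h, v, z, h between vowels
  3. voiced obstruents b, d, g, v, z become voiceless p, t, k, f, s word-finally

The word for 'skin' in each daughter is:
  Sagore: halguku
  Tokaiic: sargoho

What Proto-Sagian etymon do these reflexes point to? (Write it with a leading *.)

*sarguku

Position 5: Sagore has u, Tokaiic has o. Sagore preserves u here (none of its changes turn any other segment into u), so the proto-segment is *u.
Position 1: Sagore has h, Tokaiic has s. Taking the neighbouring segments as reconstructed: Sagore h could go back to *s or *h; Tokaiic s can only go back to *s — the one source consistent with every daughter is *s.
Position 3: Sagore has l, Tokaiic has r. Tokaiic preserves r here (none of its changes turn any other segment into r), so the proto-segment is *r.
Verify the candidate proto-form against each daughter:
Sagore: *sarguku > harguku > halguku  (by debuccalisation, unconditioned shift)
Tokaiic: *sarguku > sargoko > sargoho  (by vowel merger, intervocalic lenition)
*sarguku is the unique common source.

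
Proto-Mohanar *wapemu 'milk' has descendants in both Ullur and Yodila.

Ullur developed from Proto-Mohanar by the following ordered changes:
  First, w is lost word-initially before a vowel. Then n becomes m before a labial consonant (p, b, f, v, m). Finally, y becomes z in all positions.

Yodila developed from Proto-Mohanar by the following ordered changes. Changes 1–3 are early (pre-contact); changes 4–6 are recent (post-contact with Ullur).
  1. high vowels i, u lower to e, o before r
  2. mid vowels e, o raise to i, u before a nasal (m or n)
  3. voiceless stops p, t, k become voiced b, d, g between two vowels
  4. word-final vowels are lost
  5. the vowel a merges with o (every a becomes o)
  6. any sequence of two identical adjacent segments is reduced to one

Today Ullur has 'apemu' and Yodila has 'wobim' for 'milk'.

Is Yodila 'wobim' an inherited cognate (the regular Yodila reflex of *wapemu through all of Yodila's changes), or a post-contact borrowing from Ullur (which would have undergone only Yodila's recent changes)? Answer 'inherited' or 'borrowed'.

If inherited, *wapemu would pass through all of Yodila's changes:
Yodila: start from *wapemu.
  rule 1: no change — wapemu
  rule 2 (pre-nasal raising): wapemu → wapimu
  rule 3 (intervocalic voicing): wapimu → wabimu
  rule 4 (apocope): wabimu → wabim
  rule 5 (vowel merger): wabim → wobim
  rule 6: no change — wobim
  ⇒ Yodila wobim
If borrowed from Ullur 'apemu' after the early changes, it would undergo only the recent ones:
  rule 4 (apocope): apemu → apem
  rule 5 (vowel merger): apem → opem
  rule 6 (degemination): no change (opem)
  ⇒ as a loan: opem
Yodila 'wobim' matches the inherited outcome exactly, so it is an inherited cognate, not a loan.

inherited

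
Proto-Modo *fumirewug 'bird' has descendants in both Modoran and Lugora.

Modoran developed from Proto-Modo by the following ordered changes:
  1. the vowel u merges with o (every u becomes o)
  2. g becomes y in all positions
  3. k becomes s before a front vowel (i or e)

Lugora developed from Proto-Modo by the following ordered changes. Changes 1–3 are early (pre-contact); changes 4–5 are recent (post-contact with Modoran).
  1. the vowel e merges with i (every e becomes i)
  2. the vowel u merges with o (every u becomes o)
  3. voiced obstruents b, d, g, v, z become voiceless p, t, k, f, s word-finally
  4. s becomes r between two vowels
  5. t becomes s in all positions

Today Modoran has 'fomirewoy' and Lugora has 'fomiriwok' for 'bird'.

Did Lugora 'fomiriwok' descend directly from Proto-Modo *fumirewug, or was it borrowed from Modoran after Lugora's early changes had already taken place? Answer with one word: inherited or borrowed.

If inherited, *fumirewug would pass through all of Lugora's changes:
Lugora: *fumirewug > fumiriwug > fomiriwog > fomiriwok  (by vowel merger, vowel merger, final devoicing)
If borrowed from Modoran 'fomirewoy' after the early changes, it would undergo only the recent ones:
  rule 4 (rhotacism): no change (fomirewoy)
  rule 5 (unconditioned shift): no change (fomirewoy)
  ⇒ as a loan: fomirewoy
Lugora 'fomiriwok' matches the inherited outcome exactly, so it is an inherited cognate, not a loan.

inherited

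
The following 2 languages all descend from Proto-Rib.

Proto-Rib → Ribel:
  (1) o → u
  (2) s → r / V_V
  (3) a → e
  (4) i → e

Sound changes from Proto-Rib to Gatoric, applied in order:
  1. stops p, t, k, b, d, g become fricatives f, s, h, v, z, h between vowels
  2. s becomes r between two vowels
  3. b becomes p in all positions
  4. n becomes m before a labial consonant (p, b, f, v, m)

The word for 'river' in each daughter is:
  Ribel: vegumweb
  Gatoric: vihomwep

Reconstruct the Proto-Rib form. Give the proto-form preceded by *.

*vigomweb

Position 8: Ribel has b, Gatoric has p. Ribel preserves b here (none of its changes turn any other segment into b), so the proto-segment is *b.
Position 4: Ribel has u, Gatoric has o. Gatoric preserves o here (none of its changes turn any other segment into o), so the proto-segment is *o.
This points to *vigomweb. Verify forward in each daughter:
Ribel: *vigomweb > vigumweb > vegumweb  (by vowel merger, vowel merger)
Gatoric: *vigomweb > vihomweb > vihomwep  (by intervocalic lenition, unconditioned shift)
Only *vigomweb yields all of Ribel vegumweb, Gatoric vihomwep.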